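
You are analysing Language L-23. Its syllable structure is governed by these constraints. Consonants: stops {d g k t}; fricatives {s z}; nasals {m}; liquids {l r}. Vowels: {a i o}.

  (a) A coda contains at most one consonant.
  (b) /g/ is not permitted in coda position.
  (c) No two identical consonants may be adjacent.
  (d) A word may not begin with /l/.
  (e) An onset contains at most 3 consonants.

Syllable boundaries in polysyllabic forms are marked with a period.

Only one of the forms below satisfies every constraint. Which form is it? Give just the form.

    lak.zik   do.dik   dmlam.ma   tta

lak.zik — violates constraint (d): word begins with /l/ → illicit
do.dik — σ1 onset /d/, coda /∅/ ok; σ2 onset /d/, coda /k/ ok → licit
dmlam.ma — violates constraint (c): adjacent identical consonants /mm/ → illicit
tta — violates constraint (c): adjacent identical consonants /tt/ → illicit

do.dik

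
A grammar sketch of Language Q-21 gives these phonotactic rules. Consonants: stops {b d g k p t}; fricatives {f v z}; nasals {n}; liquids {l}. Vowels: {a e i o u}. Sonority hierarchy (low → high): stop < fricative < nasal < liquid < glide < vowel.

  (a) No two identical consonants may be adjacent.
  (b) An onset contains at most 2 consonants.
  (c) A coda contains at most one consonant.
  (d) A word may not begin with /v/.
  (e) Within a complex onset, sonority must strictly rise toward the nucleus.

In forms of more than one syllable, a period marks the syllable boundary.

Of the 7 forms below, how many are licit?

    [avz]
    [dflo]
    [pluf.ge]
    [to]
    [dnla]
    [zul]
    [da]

[avz] — violates constraint (c): syllable 1 coda /vz/ has 2 consonants (> 1) → illicit
[dflo] — violates constraint (b): syllable 1 onset /dfl/ has 3 consonants (> 2) → illicit
[pluf.ge] — σ1 onset /pl/ (1→4 rises), coda /f/ ok; σ2 onset /g/, coda /∅/ ok → licit
[to] — σ1 onset /t/, coda /∅/ ok → licit
[dnla] — violates constraint (b): syllable 1 onset /dnl/ has 3 consonants (> 2) → illicit
[zul] — σ1 onset /z/, coda /l/ ok → licit
[da] — σ1 onset /d/, coda /∅/ ok → licit
Licit: [pluf.ge], [to], [zul], [da] → 4.

4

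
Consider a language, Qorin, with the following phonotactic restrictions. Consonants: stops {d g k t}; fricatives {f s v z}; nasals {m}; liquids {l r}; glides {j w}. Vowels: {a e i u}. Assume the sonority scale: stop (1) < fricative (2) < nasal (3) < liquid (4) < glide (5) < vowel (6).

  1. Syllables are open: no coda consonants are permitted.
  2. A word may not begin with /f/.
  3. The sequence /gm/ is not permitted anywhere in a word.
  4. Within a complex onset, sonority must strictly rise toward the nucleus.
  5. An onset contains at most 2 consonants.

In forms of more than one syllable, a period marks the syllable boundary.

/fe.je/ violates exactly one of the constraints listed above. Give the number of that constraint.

/fe.je/: word begins with /f/.
This is a violation of constraint 2: "A word may not begin with /f/."
The remaining constraints (1, 3, 4, 5) are satisfied.

2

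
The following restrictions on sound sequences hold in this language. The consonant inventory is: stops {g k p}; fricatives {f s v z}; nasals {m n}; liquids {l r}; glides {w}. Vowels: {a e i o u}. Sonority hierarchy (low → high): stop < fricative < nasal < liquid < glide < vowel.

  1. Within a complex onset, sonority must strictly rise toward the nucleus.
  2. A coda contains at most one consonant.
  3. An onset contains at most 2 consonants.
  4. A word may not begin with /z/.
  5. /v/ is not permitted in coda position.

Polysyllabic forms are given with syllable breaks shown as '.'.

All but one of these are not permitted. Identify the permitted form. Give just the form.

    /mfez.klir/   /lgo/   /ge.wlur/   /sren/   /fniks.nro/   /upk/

/mfez.klir/ — violates constraint 1: syllable 1 onset /mf/: /m/ (nasal, 3) → /f/ (fricative, 2) does not rise → not permitted
/lgo/ — violates constraint 1: syllable 1 onset /lg/: /l/ (liquid, 4) → /g/ (stop, 1) does not rise → not permitted
/ge.wlur/ — violates constraint 1: syllable 2 onset /wl/: /w/ (glide, 5) → /l/ (liquid, 4) does not rise → not permitted
/sren/ — σ1 onset /sr/ (2→4 rises), coda /n/ ok → permitted
/fniks.nro/ — violates constraint 2: syllable 1 coda /ks/ has 2 consonants (> 1) → not permitted
/upk/ — violates constraint 2: syllable 1 coda /pk/ has 2 consonants (> 1) → not permitted

/sren/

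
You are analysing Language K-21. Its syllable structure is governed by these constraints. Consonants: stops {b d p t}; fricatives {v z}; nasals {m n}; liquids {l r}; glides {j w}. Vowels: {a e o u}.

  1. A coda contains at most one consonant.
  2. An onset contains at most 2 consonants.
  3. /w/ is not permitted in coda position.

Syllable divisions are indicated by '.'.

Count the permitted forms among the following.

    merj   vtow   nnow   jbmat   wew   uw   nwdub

merj — violates constraint 1: syllable 1 coda /rj/ has 2 consonants (> 1) → not permitted
vtow — violates constraint 3: syllable 1 coda contains /w/ → not permitted
nnow — violates constraint 3: syllable 1 coda contains /w/ → not permitted
jbmat — violates constraint 2: syllable 1 onset /jbm/ has 3 consonants (> 2) → not permitted
wew — violates constraint 3: syllable 1 coda contains /w/ → not permitted
uw — violates constraint 3: syllable 1 coda contains /w/ → not permitted
nwdub — violates constraint 2: syllable 1 onset /nwd/ has 3 consonants (> 2) → not permitted
No form is permitted → 0.

0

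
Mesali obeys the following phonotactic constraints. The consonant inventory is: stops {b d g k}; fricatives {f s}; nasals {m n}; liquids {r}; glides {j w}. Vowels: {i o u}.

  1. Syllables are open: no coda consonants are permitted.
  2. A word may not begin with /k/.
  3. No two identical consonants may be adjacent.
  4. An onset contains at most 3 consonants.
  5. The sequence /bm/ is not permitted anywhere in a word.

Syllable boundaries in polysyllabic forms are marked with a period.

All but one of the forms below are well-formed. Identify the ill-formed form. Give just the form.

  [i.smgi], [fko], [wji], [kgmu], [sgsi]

[i.smgi] — σ1 onset /∅/, coda /∅/ ok; σ2 onset /smg/ (3C), coda /∅/ ok → well-formed
[fko] — σ1 onset /fk/ (2C), coda /∅/ ok → well-formed
[wji] — σ1 onset /wj/ (2C), coda /∅/ ok → well-formed
[kgmu] — violates constraint 2: word begins with /k/ → ill-formed
[sgsi] — σ1 onset /sgs/ (3C), coda /∅/ ok → well-formed

[kgmu]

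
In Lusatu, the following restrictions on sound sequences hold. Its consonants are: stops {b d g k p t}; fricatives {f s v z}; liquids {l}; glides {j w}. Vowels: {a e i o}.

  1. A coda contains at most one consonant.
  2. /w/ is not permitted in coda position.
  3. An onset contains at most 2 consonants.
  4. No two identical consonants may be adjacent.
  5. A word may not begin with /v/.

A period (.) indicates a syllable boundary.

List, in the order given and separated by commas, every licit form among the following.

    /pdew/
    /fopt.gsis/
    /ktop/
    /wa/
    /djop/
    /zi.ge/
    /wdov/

/pdew/ — violates constraint 2: syllable 1 coda contains /w/ → illicit
/fopt.gsis/ — violates constraint 1: syllable 1 coda /pt/ has 2 consonants (> 1) → illicit
/ktop/ — σ1 onset /kt/ (2C), coda /p/ ok → licit
/wa/ — σ1 onset /w/, coda /∅/ ok → licit
/djop/ — σ1 onset /dj/ (2C), coda /p/ ok → licit
/zi.ge/ — σ1 onset /z/, coda /∅/ ok; σ2 onset /g/, coda /∅/ ok → licit
/wdov/ — σ1 onset /wd/ (2C), coda /v/ ok → licit

/ktop/, /wa/, /djop/, /zi.ge/, /wdov/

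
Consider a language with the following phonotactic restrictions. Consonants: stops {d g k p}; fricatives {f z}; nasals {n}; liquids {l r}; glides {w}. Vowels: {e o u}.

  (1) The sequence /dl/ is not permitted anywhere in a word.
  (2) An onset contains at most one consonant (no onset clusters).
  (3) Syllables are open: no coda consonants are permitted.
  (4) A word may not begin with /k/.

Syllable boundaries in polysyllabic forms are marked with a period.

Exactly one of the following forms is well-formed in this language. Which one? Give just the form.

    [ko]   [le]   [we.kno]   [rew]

[le]

[ko] — violates constraint 4: word begins with /k/ → ill-formed
[le] — σ1 onset /l/, coda /∅/ ok → well-formed
[we.kno] — violates constraint 2: syllable 2 onset /kn/ has 2 consonants (> 1) → ill-formed
[rew] — violates constraint 3: syllable 1 coda /w/ has 1 consonant (> 0) → ill-formed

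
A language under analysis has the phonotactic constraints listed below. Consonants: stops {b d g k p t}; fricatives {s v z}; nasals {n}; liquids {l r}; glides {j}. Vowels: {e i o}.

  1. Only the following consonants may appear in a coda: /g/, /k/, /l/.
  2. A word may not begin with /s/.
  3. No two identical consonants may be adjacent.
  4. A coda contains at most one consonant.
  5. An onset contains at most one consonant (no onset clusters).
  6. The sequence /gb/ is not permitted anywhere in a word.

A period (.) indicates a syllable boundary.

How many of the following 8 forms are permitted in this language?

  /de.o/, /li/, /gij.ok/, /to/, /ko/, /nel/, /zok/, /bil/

7

/de.o/ — σ1 onset /d/, coda /∅/ ok; σ2 onset /∅/, coda /∅/ ok → permitted
/li/ — σ1 onset /l/, coda /∅/ ok → permitted
/gij.ok/ — violates constraint 1: syllable 1 coda contains /j/, which is not a licensed coda consonant → not permitted
/to/ — σ1 onset /t/, coda /∅/ ok → permitted
/ko/ — σ1 onset /k/, coda /∅/ ok → permitted
/nel/ — σ1 onset /n/, coda /l/ ok → permitted
/zok/ — σ1 onset /z/, coda /k/ ok → permitted
/bil/ — σ1 onset /b/, coda /l/ ok → permitted
Permitted: /de.o/, /li/, /to/, /ko/, /nel/, /zok/, /bil/ → 7.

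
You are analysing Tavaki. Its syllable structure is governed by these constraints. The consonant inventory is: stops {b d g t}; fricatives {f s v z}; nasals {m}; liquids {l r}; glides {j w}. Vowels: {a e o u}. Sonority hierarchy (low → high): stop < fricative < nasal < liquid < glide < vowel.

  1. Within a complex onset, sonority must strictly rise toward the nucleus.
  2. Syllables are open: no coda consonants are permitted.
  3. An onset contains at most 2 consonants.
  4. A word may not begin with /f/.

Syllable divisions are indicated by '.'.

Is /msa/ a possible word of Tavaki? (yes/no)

no

/msa/ — violates constraint 1: syllable 1 onset /ms/: /m/ (nasal, 3) → /s/ (fricative, 2) does not rise → ill-formed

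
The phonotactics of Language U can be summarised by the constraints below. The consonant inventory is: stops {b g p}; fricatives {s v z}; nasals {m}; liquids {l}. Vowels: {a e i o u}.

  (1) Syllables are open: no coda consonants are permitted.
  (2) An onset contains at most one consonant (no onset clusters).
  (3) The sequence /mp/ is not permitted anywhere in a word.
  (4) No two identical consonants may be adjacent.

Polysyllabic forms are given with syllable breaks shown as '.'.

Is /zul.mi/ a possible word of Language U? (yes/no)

no

/zul.mi/ — violates constraint 1: syllable 1 coda /l/ has 1 consonant (> 0) → illicit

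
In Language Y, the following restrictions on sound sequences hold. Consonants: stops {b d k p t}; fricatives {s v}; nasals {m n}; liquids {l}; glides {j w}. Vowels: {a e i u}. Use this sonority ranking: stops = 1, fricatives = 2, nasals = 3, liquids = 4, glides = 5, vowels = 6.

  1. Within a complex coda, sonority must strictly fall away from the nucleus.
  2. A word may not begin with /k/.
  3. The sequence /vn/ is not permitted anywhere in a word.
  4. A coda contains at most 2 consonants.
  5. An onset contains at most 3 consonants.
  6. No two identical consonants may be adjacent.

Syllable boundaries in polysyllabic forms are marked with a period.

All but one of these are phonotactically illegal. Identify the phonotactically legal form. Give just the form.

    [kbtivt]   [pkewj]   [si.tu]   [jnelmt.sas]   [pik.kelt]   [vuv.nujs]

[kbtivt] — violates constraint 2: word begins with /k/ → phonotactically illegal
[pkewj] — violates constraint 1: syllable 1 coda /wj/: /w/ (glide, 5) → /j/ (glide, 5) does not fall → phonotactically illegal
[si.tu] — σ1 onset /s/, coda /∅/ ok; σ2 onset /t/, coda /∅/ ok → phonotactically legal
[jnelmt.sas] — violates constraint 4: syllable 1 coda /lmt/ has 3 consonants (> 2) → phonotactically illegal
[pik.kelt] — violates constraint 6: adjacent identical consonants /kk/ → phonotactically illegal
[vuv.nujs] — violates constraint 3: contains banned sequence /vn/ → phonotactically illegal

[si.tu]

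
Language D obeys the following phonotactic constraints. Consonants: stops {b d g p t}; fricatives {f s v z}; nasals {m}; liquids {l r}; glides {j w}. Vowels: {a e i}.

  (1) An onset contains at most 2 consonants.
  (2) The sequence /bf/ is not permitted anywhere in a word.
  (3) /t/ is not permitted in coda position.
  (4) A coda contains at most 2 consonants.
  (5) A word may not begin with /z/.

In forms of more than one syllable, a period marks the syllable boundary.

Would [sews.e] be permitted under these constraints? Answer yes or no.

[sews.e] — σ1 onset /s/, coda /ws/ (2C) ok; σ2 onset /∅/, coda /∅/ ok → permitted

yes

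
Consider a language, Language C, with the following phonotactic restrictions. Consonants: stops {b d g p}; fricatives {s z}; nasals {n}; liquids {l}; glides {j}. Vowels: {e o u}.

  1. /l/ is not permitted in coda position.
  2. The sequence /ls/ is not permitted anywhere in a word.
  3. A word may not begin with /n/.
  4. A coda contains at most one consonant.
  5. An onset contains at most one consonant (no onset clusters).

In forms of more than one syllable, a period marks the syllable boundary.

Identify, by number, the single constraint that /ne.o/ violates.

/ne.o/: word begins with /n/.
This is a violation of constraint 3: "A word may not begin with /n/."
The remaining constraints (1, 2, 4, 5) are satisfied.

3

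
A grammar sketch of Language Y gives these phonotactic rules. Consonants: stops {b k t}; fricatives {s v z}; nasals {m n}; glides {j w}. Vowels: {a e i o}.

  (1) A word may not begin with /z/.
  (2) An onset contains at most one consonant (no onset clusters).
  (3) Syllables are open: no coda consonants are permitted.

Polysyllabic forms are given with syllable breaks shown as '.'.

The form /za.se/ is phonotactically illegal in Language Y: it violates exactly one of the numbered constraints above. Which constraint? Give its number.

/za.se/: word begins with /z/.
This is a violation of constraint 1: "A word may not begin with /z/."
The remaining constraints (2, 3) are satisfied.

1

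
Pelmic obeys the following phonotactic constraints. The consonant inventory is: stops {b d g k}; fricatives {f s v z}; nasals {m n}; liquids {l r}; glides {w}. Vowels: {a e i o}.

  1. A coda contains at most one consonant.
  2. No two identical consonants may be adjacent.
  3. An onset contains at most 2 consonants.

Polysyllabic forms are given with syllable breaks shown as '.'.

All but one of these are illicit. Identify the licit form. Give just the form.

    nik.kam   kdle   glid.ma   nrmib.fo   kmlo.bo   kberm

glid.ma

nik.kam — violates constraint 2: adjacent identical consonants /kk/ → illicit
kdle — violates constraint 3: syllable 1 onset /kdl/ has 3 consonants (> 2) → illicit
glid.ma — σ1 onset /gl/ (2C), coda /d/ ok; σ2 onset /m/, coda /∅/ ok → licit
nrmib.fo — violates constraint 3: syllable 1 onset /nrm/ has 3 consonants (> 2) → illicit
kmlo.bo — violates constraint 3: syllable 1 onset /kml/ has 3 consonants (> 2) → illicit
kberm — violates constraint 1: syllable 1 coda /rm/ has 2 consonants (> 1) → illicit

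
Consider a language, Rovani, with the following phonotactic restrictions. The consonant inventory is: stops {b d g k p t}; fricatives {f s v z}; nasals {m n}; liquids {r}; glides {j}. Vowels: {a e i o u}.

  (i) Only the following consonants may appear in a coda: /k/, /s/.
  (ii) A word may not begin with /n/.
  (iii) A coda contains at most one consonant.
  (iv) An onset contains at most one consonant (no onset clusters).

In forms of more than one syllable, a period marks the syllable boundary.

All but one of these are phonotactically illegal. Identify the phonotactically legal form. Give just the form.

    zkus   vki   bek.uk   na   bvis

zkus — violates constraint (iv): syllable 1 onset /zk/ has 2 consonants (> 1) → phonotactically illegal
vki — violates constraint (iv): syllable 1 onset /vk/ has 2 consonants (> 1) → phonotactically illegal
bek.uk — σ1 onset /b/, coda /k/ ok; σ2 onset /∅/, coda /k/ ok → phonotactically legal
na — violates constraint (ii): word begins with /n/ → phonotactically illegal
bvis — violates constraint (iv): syllable 1 onset /bv/ has 2 consonants (> 1) → phonotactically illegal

bek.uk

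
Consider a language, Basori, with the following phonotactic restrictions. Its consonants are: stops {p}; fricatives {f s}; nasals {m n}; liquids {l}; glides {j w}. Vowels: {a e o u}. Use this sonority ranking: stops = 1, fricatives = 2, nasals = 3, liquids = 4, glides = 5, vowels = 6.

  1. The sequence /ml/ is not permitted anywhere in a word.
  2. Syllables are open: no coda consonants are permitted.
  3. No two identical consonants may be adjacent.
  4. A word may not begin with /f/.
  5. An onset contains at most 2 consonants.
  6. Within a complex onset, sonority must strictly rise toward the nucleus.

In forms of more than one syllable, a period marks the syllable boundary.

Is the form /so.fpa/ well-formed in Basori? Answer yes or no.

/so.fpa/ — violates constraint 6: syllable 2 onset /fp/: /f/ (fricative, 2) → /p/ (stop, 1) does not rise → ill-formed

no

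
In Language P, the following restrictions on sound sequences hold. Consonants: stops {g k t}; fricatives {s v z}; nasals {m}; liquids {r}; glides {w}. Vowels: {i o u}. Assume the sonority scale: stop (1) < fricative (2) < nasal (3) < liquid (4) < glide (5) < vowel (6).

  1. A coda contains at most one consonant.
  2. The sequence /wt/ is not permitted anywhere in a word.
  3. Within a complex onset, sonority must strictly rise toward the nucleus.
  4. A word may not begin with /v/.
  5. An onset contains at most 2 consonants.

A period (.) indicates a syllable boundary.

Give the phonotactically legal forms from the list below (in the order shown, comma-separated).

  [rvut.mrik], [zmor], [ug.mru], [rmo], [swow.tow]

[zmor], [ug.mru]

[rvut.mrik] — violates constraint 3: syllable 1 onset /rv/: /r/ (liquid, 4) → /v/ (fricative, 2) does not rise → phonotactically illegal
[zmor] — σ1 onset /zm/ (2→3 rises), coda /r/ ok → phonotactically legal
[ug.mru] — σ1 onset /∅/, coda /g/ ok; σ2 onset /mr/ (3→4 rises), coda /∅/ ok → phonotactically legal
[rmo] — violates constraint 3: syllable 1 onset /rm/: /r/ (liquid, 4) → /m/ (nasal, 3) does not rise → phonotactically illegal
[swow.tow] — violates constraint 2: contains banned sequence /wt/ → phonotactically illegal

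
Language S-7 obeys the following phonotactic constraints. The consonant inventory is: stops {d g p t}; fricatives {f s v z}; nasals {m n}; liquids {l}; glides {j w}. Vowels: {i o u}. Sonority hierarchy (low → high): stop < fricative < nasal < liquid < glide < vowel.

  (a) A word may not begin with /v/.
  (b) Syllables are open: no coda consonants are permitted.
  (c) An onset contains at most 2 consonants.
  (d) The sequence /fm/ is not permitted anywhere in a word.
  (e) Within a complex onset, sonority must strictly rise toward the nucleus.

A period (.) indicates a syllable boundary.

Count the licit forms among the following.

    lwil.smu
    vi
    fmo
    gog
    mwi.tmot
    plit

lwil.smu — violates constraint (b): syllable 1 coda /l/ has 1 consonant (> 0) → illicit
vi — violates constraint (a): word begins with /v/ → illicit
fmo — violates constraint (d): contains banned sequence /fm/ → illicit
gog — violates constraint (b): syllable 1 coda /g/ has 1 consonant (> 0) → illicit
mwi.tmot — violates constraint (b): syllable 2 coda /t/ has 1 consonant (> 0) → illicit
plit — violates constraint (b): syllable 1 coda /t/ has 1 consonant (> 0) → illicit
No form is licit → 0.

0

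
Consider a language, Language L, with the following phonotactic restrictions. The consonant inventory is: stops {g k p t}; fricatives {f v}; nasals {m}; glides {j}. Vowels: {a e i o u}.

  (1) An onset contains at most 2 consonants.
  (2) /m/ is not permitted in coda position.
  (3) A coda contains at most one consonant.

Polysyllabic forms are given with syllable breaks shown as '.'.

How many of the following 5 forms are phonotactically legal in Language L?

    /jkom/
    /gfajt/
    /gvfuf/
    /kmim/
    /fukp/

/jkom/ — violates constraint 2: syllable 1 coda contains /m/ → phonotactically illegal
/gfajt/ — violates constraint 3: syllable 1 coda /jt/ has 2 consonants (> 1) → phonotactically illegal
/gvfuf/ — violates constraint 1: syllable 1 onset /gvf/ has 3 consonants (> 2) → phonotactically illegal
/kmim/ — violates constraint 2: syllable 1 coda contains /m/ → phonotactically illegal
/fukp/ — violates constraint 3: syllable 1 coda /kp/ has 2 consonants (> 1) → phonotactically illegal
No form is phonotactically legal → 0.

0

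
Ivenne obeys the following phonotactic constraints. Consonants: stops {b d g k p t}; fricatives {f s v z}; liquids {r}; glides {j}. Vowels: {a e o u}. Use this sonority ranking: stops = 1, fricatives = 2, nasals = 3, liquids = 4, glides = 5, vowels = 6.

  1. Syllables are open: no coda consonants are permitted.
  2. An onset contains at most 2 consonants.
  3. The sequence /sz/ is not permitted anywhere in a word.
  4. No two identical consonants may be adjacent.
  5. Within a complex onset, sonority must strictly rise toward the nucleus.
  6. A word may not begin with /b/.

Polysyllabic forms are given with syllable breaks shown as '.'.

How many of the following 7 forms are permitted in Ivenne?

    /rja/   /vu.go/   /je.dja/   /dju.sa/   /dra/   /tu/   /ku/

7

/rja/ — σ1 onset /rj/ (4→5 rises), coda /∅/ ok → permitted
/vu.go/ — σ1 onset /v/, coda /∅/ ok; σ2 onset /g/, coda /∅/ ok → permitted
/je.dja/ — σ1 onset /j/, coda /∅/ ok; σ2 onset /dj/ (1→5 rises), coda /∅/ ok → permitted
/dju.sa/ — σ1 onset /dj/ (1→5 rises), coda /∅/ ok; σ2 onset /s/, coda /∅/ ok → permitted
/dra/ — σ1 onset /dr/ (1→4 rises), coda /∅/ ok → permitted
/tu/ — σ1 onset /t/, coda /∅/ ok → permitted
/ku/ — σ1 onset /k/, coda /∅/ ok → permitted
Permitted: /rja/, /vu.go/, /je.dja/, /dju.sa/, /dra/, /tu/, /ku/ → 7.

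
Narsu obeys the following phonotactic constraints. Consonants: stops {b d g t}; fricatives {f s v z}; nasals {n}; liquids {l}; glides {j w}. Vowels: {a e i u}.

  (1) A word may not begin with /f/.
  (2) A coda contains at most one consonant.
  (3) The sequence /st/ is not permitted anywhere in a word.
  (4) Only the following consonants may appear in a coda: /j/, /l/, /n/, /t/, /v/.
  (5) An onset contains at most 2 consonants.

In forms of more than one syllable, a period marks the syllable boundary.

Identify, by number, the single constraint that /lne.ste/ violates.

3

/lne.ste/: contains banned sequence /st/.
This is a violation of constraint 3: "The sequence /st/ is not permitted anywhere in a word."
The remaining constraints (1, 2, 4, 5) are satisfied.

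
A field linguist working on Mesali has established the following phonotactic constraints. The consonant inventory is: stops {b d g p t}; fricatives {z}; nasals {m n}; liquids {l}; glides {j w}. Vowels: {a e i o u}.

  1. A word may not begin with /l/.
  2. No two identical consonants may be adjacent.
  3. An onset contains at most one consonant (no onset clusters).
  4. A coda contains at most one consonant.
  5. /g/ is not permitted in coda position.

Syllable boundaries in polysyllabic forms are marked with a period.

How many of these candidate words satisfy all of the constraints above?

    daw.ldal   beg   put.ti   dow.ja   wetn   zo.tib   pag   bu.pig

daw.ldal — violates constraint 3: syllable 2 onset /ld/ has 2 consonants (> 1) → illicit
beg — violates constraint 5: syllable 1 coda contains /g/ → illicit
put.ti — violates constraint 2: adjacent identical consonants /tt/ → illicit
dow.ja — σ1 onset /d/, coda /w/ ok; σ2 onset /j/, coda /∅/ ok → licit
wetn — violates constraint 4: syllable 1 coda /tn/ has 2 consonants (> 1) → illicit
zo.tib — σ1 onset /z/, coda /∅/ ok; σ2 onset /t/, coda /b/ ok → licit
pag — violates constraint 5: syllable 1 coda contains /g/ → illicit
bu.pig — violates constraint 5: syllable 2 coda contains /g/ → illicit
Licit: dow.ja, zo.tib → 2.

2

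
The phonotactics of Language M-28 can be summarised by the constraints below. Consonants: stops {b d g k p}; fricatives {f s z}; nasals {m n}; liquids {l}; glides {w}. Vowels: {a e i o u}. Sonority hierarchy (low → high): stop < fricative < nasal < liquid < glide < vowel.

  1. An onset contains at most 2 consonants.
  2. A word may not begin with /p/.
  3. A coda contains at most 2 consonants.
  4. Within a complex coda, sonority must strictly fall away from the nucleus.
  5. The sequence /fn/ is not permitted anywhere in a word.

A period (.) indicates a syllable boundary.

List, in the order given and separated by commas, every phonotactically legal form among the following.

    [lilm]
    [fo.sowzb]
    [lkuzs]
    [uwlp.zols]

[lilm] — σ1 onset /l/, coda /lm/ (4→3 falls) ok → phonotactically legal
[fo.sowzb] — violates constraint 3: syllable 2 coda /wzb/ has 3 consonants (> 2) → phonotactically illegal
[lkuzs] — violates constraint 4: syllable 1 coda /zs/: /z/ (fricative, 2) → /s/ (fricative, 2) does not fall → phonotactically illegal
[uwlp.zols] — violates constraint 3: syllable 1 coda /wlp/ has 3 consonants (> 2) → phonotactically illegal

[lilm]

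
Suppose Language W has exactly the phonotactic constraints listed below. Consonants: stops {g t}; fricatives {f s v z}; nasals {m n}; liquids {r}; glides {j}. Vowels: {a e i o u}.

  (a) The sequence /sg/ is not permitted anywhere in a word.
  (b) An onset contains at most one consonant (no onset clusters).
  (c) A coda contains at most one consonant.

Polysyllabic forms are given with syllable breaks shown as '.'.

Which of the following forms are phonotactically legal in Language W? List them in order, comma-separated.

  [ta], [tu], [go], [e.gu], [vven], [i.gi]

[ta] — σ1 onset /t/, coda /∅/ ok → phonotactically legal
[tu] — σ1 onset /t/, coda /∅/ ok → phonotactically legal
[go] — σ1 onset /g/, coda /∅/ ok → phonotactically legal
[e.gu] — σ1 onset /∅/, coda /∅/ ok; σ2 onset /g/, coda /∅/ ok → phonotactically legal
[vven] — violates constraint (b): syllable 1 onset /vv/ has 2 consonants (> 1) → phonotactically illegal
[i.gi] — σ1 onset /∅/, coda /∅/ ok; σ2 onset /g/, coda /∅/ ok → phonotactically legal

[ta], [tu], [go], [e.gu], [i.gi]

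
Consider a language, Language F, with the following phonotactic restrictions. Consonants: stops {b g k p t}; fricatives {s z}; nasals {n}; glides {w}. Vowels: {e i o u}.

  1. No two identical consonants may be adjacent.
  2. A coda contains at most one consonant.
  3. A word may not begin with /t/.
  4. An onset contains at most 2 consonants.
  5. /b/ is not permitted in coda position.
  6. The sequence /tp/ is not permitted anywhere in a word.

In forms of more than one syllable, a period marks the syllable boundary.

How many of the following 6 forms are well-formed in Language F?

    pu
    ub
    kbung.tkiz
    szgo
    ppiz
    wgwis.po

pu — σ1 onset /p/, coda /∅/ ok → well-formed
ub — violates constraint 5: syllable 1 coda contains /b/ → ill-formed
kbung.tkiz — violates constraint 2: syllable 1 coda /ng/ has 2 consonants (> 1) → ill-formed
szgo — violates constraint 4: syllable 1 onset /szg/ has 3 consonants (> 2) → ill-formed
ppiz — violates constraint 1: adjacent identical consonants /pp/ → ill-formed
wgwis.po — violates constraint 4: syllable 1 onset /wgw/ has 3 consonants (> 2) → ill-formed
Well-formed: pu → 1.

1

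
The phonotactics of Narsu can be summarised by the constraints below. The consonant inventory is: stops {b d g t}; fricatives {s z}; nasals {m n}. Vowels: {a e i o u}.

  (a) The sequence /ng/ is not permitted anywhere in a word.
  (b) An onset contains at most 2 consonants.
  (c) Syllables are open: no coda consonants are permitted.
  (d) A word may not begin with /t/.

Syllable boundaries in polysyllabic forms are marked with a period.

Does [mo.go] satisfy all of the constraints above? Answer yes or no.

yes

[mo.go] — σ1 onset /m/, coda /∅/ ok; σ2 onset /g/, coda /∅/ ok → well-formed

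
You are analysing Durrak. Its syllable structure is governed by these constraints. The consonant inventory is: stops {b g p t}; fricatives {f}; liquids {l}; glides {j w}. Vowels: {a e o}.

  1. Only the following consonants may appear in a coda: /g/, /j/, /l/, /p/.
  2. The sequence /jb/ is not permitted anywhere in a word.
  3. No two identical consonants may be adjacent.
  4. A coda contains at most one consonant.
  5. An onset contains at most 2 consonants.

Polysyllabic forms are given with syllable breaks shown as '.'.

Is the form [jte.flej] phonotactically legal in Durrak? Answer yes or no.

[jte.flej] — σ1 onset /jt/ (2C), coda /∅/ ok; σ2 onset /fl/ (2C), coda /j/ ok → phonotactically legal

yes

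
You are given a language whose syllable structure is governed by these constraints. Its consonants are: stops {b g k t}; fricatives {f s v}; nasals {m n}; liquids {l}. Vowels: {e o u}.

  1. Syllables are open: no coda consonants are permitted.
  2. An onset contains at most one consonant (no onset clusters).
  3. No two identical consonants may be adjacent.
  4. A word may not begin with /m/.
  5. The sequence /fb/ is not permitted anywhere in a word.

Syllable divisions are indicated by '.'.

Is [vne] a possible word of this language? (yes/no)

no

[vne] — violates constraint 2: syllable 1 onset /vn/ has 2 consonants (> 1) → phonotactically illegal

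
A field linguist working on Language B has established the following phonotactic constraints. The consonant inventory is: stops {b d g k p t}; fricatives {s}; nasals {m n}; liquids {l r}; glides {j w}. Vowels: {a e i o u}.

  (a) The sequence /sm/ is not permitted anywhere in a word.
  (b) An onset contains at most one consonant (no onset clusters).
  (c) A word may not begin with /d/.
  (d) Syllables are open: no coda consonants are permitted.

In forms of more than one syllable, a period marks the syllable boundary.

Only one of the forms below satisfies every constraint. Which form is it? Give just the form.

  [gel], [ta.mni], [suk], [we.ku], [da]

[we.ku]

[gel] — violates constraint (d): syllable 1 coda /l/ has 1 consonant (> 0) → phonotactically illegal
[ta.mni] — violates constraint (b): syllable 2 onset /mn/ has 2 consonants (> 1) → phonotactically illegal
[suk] — violates constraint (d): syllable 1 coda /k/ has 1 consonant (> 0) → phonotactically illegal
[we.ku] — σ1 onset /w/, coda /∅/ ok; σ2 onset /k/, coda /∅/ ok → phonotactically legal
[da] — violates constraint (c): word begins with /d/ → phonotactically illegal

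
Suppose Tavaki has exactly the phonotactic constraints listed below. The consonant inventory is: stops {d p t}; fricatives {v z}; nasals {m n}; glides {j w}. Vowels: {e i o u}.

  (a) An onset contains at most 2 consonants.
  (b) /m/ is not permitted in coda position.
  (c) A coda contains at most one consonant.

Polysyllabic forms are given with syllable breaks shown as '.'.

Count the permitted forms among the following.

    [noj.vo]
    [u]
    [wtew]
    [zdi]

4

[noj.vo] — σ1 onset /n/, coda /j/ ok; σ2 onset /v/, coda /∅/ ok → permitted
[u] — σ1 onset /∅/, coda /∅/ ok → permitted
[wtew] — σ1 onset /wt/ (2C), coda /w/ ok → permitted
[zdi] — σ1 onset /zd/ (2C), coda /∅/ ok → permitted
Permitted: [noj.vo], [u], [wtew], [zdi] → 4.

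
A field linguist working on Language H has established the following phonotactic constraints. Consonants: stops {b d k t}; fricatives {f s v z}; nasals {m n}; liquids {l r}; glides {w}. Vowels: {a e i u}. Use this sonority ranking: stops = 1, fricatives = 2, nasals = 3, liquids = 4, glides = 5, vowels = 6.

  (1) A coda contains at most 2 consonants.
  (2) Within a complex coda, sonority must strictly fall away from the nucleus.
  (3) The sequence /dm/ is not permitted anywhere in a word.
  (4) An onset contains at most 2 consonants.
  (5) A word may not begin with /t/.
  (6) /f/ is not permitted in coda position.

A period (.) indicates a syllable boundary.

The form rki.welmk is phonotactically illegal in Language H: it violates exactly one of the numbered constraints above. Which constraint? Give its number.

rki.welmk: syllable 2 coda /lmk/ has 3 consonants (> 2).
This is a violation of constraint 1: "A coda contains at most 2 consonants."
The remaining constraints (2, 3, 4, 5, 6) are satisfied.

1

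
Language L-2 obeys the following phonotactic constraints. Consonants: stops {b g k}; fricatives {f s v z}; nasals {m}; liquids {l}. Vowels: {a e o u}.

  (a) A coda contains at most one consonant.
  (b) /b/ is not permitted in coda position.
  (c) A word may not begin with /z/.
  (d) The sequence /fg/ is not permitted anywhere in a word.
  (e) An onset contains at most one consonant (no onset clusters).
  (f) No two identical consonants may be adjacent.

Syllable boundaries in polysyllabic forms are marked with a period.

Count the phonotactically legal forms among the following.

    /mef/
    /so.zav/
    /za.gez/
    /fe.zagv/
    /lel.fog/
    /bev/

4

/mef/ — σ1 onset /m/, coda /f/ ok → phonotactically legal
/so.zav/ — σ1 onset /s/, coda /∅/ ok; σ2 onset /z/, coda /v/ ok → phonotactically legal
/za.gez/ — violates constraint (c): word begins with /z/ → phonotactically illegal
/fe.zagv/ — violates constraint (a): syllable 2 coda /gv/ has 2 consonants (> 1) → phonotactically illegal
/lel.fog/ — σ1 onset /l/, coda /l/ ok; σ2 onset /f/, coda /g/ ok → phonotactically legal
/bev/ — σ1 onset /b/, coda /v/ ok → phonotactically legal
Phonotactically legal: /mef/, /so.zav/, /lel.fog/, /bev/ → 4.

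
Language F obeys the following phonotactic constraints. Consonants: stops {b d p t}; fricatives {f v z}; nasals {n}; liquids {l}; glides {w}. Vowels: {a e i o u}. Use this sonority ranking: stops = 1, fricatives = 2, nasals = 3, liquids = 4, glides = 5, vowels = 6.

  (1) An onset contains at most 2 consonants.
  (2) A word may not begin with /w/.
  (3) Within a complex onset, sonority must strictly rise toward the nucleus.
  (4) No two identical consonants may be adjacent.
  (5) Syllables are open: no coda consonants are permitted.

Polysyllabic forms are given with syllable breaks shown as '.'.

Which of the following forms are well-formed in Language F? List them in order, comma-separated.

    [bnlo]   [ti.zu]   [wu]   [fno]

[ti.zu], [fno]

[bnlo] — violates constraint 1: syllable 1 onset /bnl/ has 3 consonants (> 2) → ill-formed
[ti.zu] — σ1 onset /t/, coda /∅/ ok; σ2 onset /z/, coda /∅/ ok → well-formed
[wu] — violates constraint 2: word begins with /w/ → ill-formed
[fno] — σ1 onset /fn/ (2→3 rises), coda /∅/ ok → well-formed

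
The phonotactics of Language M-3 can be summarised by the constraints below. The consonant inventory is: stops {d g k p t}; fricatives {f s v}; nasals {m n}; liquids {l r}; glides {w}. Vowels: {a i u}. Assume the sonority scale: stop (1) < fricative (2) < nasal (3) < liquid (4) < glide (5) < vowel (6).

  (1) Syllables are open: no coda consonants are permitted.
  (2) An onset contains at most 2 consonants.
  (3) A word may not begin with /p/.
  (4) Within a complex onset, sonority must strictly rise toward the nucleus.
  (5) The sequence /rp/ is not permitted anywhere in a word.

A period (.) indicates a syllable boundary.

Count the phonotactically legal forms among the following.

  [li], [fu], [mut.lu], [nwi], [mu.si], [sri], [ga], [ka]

[li] — σ1 onset /l/, coda /∅/ ok → phonotactically legal
[fu] — σ1 onset /f/, coda /∅/ ok → phonotactically legal
[mut.lu] — violates constraint 1: syllable 1 coda /t/ has 1 consonant (> 0) → phonotactically illegal
[nwi] — σ1 onset /nw/ (3→5 rises), coda /∅/ ok → phonotactically legal
[mu.si] — σ1 onset /m/, coda /∅/ ok; σ2 onset /s/, coda /∅/ ok → phonotactically legal
[sri] — σ1 onset /sr/ (2→4 rises), coda /∅/ ok → phonotactically legal
[ga] — σ1 onset /g/, coda /∅/ ok → phonotactically legal
[ka] — σ1 onset /k/, coda /∅/ ok → phonotactically legal
Phonotactically legal: [li], [fu], [nwi], [mu.si], [sri], [ga], [ka] → 7.

7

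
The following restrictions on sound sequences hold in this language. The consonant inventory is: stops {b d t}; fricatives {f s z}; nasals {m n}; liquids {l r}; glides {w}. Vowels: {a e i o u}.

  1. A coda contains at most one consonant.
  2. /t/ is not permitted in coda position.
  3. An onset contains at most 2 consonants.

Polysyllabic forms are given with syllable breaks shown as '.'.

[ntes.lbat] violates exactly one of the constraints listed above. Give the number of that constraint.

[ntes.lbat]: syllable 2 coda contains /t/.
This is a violation of constraint 2: "/t/ is not permitted in coda position."
The remaining constraints (1, 3) are satisfied.

2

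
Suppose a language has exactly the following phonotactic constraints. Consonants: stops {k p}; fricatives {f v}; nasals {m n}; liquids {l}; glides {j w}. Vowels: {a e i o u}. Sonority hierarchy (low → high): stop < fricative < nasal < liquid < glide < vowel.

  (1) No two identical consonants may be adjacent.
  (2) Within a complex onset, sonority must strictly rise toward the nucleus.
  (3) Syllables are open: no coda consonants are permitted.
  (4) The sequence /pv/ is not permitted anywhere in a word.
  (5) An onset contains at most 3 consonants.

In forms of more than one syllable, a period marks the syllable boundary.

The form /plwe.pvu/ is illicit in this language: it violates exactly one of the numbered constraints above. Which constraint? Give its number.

/plwe.pvu/: contains banned sequence /pv/.
This is a violation of constraint 4: "The sequence /pv/ is not permitted anywhere in a word."
The remaining constraints (1, 2, 3, 5) are satisfied.

4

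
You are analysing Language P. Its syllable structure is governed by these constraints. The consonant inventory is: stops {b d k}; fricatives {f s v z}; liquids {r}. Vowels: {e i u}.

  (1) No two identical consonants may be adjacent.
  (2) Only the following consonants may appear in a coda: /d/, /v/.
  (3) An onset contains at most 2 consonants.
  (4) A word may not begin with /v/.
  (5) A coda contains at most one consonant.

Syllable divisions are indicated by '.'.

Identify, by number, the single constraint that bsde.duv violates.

bsde.duv: syllable 1 onset /bsd/ has 3 consonants (> 2).
This is a violation of constraint 3: "An onset contains at most 2 consonants."
The remaining constraints (1, 2, 4, 5) are satisfied.

3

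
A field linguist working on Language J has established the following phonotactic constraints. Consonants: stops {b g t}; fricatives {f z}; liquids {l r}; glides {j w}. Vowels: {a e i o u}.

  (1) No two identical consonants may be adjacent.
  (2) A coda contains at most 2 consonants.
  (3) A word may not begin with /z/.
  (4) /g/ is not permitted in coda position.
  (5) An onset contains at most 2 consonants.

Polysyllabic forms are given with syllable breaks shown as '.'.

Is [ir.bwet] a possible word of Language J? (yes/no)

[ir.bwet] — σ1 onset /∅/, coda /r/ ok; σ2 onset /bw/ (2C), coda /t/ ok → phonotactically legal

yes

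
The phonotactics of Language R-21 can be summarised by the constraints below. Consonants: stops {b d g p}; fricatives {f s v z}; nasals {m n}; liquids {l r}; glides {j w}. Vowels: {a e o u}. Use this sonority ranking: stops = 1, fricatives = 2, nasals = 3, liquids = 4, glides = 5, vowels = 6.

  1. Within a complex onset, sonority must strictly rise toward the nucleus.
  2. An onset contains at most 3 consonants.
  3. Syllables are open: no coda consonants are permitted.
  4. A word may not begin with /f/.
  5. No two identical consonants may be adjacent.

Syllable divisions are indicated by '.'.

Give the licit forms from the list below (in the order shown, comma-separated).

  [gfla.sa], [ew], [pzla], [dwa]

[gfla.sa] — σ1 onset /gfl/ (1→2→4 rises), coda /∅/ ok; σ2 onset /s/, coda /∅/ ok → licit
[ew] — violates constraint 3: syllable 1 coda /w/ has 1 consonant (> 0) → illicit
[pzla] — σ1 onset /pzl/ (1→2→4 rises), coda /∅/ ok → licit
[dwa] — σ1 onset /dw/ (1→5 rises), coda /∅/ ok → licit

[gfla.sa], [pzla], [dwa]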